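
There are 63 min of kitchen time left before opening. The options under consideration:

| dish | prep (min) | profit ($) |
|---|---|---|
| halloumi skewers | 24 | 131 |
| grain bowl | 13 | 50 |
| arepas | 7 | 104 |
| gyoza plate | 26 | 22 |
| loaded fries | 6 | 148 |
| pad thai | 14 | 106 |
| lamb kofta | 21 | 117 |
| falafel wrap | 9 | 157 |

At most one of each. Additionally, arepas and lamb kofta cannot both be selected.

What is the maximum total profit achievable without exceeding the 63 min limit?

646

Halloumi skewers + arepas + loaded fries + pad thai + falafel wrap uses 60 of the 63 min and totals 646.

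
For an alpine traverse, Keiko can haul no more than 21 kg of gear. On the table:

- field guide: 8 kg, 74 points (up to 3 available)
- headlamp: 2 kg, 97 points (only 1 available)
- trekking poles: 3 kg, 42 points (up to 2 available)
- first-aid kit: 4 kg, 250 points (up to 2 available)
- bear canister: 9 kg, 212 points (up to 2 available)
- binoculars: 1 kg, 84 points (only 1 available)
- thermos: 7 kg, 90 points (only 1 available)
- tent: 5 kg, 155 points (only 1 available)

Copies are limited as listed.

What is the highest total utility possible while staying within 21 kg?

893

Filling by ratio: headlamp + trekking poles + 2×first-aid kit + binoculars + tent for 878, with 2 kg left unused.
Dropping trekking poles and tent frees 8 kg; slotting in bear canister (9 kg) lifts the total to 893 at 20 kg.
That's the maximum — no swap from here does better than 893.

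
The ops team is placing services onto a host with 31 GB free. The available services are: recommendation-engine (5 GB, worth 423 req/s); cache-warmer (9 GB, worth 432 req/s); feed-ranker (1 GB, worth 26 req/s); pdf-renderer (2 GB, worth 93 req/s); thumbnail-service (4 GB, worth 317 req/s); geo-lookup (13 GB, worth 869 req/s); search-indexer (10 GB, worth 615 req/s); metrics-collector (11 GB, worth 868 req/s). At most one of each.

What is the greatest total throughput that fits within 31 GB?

Density check — recommendation-engine 84.60, thumbnail-service 79.25, metrics-collector 78.91 are the best per GB.
A density-first pass picks recommendation-engine + feed-ranker + thumbnail-service + search-indexer + metrics-collector — 2249 at 31 GB.
A better packing is recommendation-engine + pdf-renderer + geo-lookup + metrics-collector: 31 GB, total 2253.
Runner-up recommendation-engine + feed-ranker + thumbnail-service + search-indexer + metrics-collector tops out at 2249.

2253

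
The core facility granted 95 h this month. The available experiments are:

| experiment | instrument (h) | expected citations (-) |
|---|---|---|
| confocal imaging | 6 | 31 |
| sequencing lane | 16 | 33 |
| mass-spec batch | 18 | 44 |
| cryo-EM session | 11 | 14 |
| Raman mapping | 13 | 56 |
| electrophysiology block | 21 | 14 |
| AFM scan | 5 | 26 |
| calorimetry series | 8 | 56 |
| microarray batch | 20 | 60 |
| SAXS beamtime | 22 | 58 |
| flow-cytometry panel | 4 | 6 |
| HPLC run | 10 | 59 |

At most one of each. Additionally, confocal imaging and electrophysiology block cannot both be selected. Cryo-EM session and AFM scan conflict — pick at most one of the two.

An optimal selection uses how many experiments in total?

7

Optimal total is 353.
For example confocal imaging + sequencing lane + Raman mapping + calorimetry series + microarray batch + SAXS beamtime + HPLC run achieves it, using 95 h.
Any selection reaching 353 contains exactly 7 experiments.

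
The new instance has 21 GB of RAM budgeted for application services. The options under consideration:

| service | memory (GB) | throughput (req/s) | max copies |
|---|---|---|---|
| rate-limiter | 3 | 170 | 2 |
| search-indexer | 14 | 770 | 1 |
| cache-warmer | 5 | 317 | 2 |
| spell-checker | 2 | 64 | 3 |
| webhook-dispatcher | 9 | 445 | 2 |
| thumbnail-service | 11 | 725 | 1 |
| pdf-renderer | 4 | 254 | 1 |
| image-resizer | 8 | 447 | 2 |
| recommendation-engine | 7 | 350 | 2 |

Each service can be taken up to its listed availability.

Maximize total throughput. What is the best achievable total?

1359

Greedy by ratio would take cache-warmer + thumbnail-service + pdf-renderer: 20 GB used, total 1296.
The 4 GB tied up in pdf-renderer is better spent on cache-warmer — total rises to 1359 (21 GB).
No other feasible combination exceeds 1359.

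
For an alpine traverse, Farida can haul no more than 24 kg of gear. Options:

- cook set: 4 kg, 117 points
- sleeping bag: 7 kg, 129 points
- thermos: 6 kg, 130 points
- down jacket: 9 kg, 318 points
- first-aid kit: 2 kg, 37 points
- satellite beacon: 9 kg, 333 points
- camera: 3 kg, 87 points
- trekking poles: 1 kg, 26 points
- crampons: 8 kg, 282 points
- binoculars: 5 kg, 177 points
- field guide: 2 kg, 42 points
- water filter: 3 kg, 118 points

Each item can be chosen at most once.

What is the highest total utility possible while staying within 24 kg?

Greedy by ratio would take cook set + satellite beacon + camera + binoculars + water filter: 24 kg used, total 832.
Replace cook set and binoculars with down jacket: the trade gains 24 net, giving 856 at 24 kg.
That's the maximum — no swap from here does better than 856.

856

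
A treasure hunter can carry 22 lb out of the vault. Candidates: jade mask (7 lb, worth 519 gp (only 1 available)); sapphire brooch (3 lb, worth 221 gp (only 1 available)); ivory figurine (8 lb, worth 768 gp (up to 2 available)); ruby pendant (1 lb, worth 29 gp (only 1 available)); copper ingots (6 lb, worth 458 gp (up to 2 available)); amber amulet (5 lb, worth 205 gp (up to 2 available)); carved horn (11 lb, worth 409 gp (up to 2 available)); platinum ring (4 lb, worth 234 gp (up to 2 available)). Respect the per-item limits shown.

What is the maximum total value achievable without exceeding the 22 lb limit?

1994

Ranking by ratio (value/lb): ivory figurine 96.00, copper ingots 76.33, jade mask 74.14, sapphire brooch 73.67.
2×ivory figurine + copper ingots uses 22 of the 22 lb and totals 1994.
Every other selection either busts 22 lb or exceeds an availability limit or fails to beat 1994.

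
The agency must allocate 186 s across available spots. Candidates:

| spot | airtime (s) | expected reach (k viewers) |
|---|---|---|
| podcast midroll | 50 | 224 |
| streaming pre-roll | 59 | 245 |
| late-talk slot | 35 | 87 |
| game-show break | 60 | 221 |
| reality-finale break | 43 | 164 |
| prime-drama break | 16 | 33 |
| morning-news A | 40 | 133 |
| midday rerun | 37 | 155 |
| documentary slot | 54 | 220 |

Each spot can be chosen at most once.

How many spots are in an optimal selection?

Best achievable expected reach is 763.
For example podcast midroll + reality-finale break + midday rerun + documentary slot achieves it, using 184 s.
Every optimal selection uses 4 spots.

4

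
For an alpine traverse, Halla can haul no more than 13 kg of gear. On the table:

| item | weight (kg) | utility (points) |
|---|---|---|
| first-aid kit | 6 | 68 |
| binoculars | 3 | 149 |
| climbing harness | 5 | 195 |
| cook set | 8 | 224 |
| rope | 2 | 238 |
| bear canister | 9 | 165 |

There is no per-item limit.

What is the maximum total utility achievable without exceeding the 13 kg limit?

The ratio ordering already packs tightly: 6×rope, 12 kg, 1428.

1428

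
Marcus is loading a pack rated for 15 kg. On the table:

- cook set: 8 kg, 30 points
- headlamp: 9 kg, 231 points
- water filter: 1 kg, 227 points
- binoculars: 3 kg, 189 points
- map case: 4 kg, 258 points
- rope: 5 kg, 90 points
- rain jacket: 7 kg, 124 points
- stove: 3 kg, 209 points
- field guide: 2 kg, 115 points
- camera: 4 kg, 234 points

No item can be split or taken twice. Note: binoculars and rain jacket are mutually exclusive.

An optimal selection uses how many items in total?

5

Best achievable utility is 1117.
water filter + binoculars + map case + stove + camera hits 1117 at 15 kg.
Every optimal selection uses 5 items.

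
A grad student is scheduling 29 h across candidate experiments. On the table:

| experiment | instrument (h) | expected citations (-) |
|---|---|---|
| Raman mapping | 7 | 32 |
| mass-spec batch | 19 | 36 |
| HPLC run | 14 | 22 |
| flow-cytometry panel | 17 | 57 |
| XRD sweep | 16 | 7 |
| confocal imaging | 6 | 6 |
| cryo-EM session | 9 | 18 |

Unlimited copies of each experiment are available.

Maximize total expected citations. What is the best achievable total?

Ranking by ratio (expected citations/h): Raman mapping 4.57, flow-cytometry panel 3.35, cryo-EM session 2.00, mass-spec batch 1.89.
Best packing: 4×Raman mapping — 28 h, 128 total.
The spare 1 h is too small for any remaining experiment, and no exchange beats 128.

128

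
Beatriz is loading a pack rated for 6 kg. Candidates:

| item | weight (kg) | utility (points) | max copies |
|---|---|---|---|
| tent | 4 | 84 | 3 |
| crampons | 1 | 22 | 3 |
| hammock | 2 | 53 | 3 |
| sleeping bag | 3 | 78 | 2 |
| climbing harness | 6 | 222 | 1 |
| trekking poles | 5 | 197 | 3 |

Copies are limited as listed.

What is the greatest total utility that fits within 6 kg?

222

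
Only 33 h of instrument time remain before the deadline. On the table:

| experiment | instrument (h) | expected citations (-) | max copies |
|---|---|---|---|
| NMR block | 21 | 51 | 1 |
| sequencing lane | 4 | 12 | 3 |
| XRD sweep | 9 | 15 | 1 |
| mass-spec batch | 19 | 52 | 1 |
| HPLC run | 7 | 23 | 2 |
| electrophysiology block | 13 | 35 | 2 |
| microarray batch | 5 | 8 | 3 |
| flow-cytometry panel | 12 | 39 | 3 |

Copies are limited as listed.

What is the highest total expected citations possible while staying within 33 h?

Greedy by ratio would take sequencing lane + 2×HPLC run + flow-cytometry panel: 30 h used, total 97.
Replace 2×HPLC run with sequencing lane + flow-cytometry panel: the trade gains 5 net, giving 102 at 32 h.

102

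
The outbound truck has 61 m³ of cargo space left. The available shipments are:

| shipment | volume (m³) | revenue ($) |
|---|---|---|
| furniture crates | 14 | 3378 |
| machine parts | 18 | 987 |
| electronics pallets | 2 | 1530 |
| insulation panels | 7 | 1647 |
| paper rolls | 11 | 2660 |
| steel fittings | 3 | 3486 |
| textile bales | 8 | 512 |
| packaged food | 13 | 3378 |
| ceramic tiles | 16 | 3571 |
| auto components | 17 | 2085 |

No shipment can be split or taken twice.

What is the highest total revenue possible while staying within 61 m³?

18003

Filling by ratio: furniture crates + electronics pallets + insulation panels + paper rolls + steel fittings + textile bales + packaged food for 16591, with 3 m³ left unused.
Dropping insulation panels and textile bales frees 15 m³; slotting in ceramic tiles (16 m³) lifts the total to 18003 at 59 m³.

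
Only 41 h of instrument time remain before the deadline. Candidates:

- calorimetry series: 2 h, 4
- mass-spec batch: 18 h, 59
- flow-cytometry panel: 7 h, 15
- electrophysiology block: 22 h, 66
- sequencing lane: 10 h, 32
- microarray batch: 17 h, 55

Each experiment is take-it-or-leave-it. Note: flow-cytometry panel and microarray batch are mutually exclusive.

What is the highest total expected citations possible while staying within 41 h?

125

Ranking by ratio (expected citations/h): mass-spec batch 3.28, microarray batch 3.24, sequencing lane 3.20.
Filling by ratio: calorimetry series + mass-spec batch + microarray batch for 118, with 4 h left unused.
Dropping calorimetry series and microarray batch frees 19 h; slotting in electrophysiology block (22 h) lifts the total to 125 at 40 h.
Nothing else feasible within 41 h beats 125.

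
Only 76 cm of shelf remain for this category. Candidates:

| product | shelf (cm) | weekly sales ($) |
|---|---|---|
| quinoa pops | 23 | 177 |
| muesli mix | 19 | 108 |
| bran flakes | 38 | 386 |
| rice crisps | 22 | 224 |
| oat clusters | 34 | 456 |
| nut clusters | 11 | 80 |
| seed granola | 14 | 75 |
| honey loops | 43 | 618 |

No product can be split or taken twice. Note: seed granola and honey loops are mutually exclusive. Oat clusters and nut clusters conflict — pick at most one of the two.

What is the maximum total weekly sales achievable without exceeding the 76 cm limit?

922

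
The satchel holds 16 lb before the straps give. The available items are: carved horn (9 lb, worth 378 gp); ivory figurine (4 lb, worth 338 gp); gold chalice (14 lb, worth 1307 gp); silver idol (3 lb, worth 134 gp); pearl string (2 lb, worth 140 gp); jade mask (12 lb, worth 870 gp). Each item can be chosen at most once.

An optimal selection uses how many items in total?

2

The maximum value within 16 lb is 1447.
One optimal bundle: gold chalice + pearl string (16 lb).
Any selection reaching 1447 contains exactly 2 items.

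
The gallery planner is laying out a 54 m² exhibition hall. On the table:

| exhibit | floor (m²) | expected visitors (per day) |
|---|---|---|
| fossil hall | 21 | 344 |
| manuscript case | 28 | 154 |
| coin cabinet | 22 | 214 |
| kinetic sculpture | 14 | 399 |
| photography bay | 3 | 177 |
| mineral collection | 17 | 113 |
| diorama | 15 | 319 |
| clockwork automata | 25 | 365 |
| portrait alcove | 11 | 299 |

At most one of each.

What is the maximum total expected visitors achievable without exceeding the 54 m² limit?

Density check — photography bay 59.00, kinetic sculpture 28.50, portrait alcove 27.18, diorama 21.27 are the best per m².
The ratio heuristic lands on kinetic sculpture + photography bay + diorama + portrait alcove (1194) but leaves 11 m² idle.
The 15 m² tied up in diorama is better spent on clockwork automata — total rises to 1240 (53 m²).
No other feasible combination exceeds 1240.

1240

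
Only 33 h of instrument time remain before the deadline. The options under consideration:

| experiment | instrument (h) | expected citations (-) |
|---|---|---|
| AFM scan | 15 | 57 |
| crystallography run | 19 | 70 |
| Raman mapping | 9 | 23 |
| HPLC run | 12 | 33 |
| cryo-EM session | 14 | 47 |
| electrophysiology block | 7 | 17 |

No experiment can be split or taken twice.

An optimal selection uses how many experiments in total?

2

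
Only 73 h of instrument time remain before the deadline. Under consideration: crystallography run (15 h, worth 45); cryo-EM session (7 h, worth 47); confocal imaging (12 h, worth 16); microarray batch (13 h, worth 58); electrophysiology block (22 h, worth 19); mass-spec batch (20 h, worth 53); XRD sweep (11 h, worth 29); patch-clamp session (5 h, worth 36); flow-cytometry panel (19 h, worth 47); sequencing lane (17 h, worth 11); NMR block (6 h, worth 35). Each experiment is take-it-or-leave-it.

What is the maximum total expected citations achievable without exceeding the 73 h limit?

A density-first pass picks crystallography run + cryo-EM session + microarray batch + mass-spec batch + patch-clamp session + NMR block — 274 at 66 h.
The 15 h tied up in crystallography run is better spent on flow-cytometry panel — total rises to 276 (70 h).

276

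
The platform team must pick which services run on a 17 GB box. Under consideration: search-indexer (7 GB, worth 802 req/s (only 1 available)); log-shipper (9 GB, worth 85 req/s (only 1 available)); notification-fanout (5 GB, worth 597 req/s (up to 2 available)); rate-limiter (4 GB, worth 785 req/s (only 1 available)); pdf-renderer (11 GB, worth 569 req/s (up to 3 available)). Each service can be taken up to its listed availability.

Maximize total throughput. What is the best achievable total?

Density check — rate-limiter 196.25, notification-fanout 119.40, search-indexer 114.57 are the best per GB.
Filling by ratio: 2×notification-fanout + rate-limiter for 1979, with 3 GB left unused.
Dropping notification-fanout frees 5 GB; slotting in search-indexer (7 GB) lifts the total to 2184 at 16 GB.

2184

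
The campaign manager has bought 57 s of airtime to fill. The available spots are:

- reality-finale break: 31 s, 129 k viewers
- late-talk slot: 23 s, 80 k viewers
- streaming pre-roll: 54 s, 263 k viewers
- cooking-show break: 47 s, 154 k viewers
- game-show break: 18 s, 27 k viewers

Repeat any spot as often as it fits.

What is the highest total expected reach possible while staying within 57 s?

Taking streaming pre-roll: 54 s used, 263 in expected reach.
No other feasible combination exceeds 263.

263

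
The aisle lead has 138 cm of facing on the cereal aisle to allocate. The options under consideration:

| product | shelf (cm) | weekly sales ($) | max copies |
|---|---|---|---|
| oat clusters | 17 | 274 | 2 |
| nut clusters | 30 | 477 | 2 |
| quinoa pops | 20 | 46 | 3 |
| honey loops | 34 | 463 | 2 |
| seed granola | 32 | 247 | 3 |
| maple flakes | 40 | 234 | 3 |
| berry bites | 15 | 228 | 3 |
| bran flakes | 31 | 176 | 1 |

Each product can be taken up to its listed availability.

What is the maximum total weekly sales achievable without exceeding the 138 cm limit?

1965

Ranking by ratio (weekly sales/cm): oat clusters 16.12, nut clusters 15.90, berry bites 15.20, honey loops 13.62.
A density-first pass picks 2×oat clusters + 2×nut clusters + 2×berry bites — 1958 at 124 cm.
Replace 2×berry bites with honey loops: the trade gains 7 net, giving 1965 at 128 cm.
No other feasible combination exceeds 1965.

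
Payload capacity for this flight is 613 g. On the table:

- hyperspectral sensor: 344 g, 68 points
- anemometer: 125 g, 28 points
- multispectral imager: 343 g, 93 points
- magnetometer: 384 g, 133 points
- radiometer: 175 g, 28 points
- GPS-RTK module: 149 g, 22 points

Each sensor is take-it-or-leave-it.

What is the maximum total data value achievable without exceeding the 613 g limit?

161

The ratio ordering already packs tightly: anemometer + magnetometer, 509 g, 161.
That's the maximum — no swap from here does better than 161.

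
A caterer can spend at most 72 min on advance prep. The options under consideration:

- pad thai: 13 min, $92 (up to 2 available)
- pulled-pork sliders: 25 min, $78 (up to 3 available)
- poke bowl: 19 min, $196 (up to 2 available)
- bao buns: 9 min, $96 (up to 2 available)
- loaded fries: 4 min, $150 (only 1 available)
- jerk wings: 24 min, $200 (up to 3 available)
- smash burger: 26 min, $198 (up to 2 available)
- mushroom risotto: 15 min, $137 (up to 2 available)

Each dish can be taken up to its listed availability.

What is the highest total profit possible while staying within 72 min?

Filling by ratio: 2×poke bowl + 2×bao buns + loaded fries for 734, with 12 min left unused.
The 18 min tied up in 2×bao buns is better spent on 2×mushroom risotto — total rises to 816 (72 min).
That's the maximum — no swap from here does better than 816.

816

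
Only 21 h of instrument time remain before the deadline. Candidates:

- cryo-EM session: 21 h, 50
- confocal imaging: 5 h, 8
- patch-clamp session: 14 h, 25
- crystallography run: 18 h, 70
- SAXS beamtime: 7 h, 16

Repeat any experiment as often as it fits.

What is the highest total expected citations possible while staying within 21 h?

Density check — crystallography run 3.89, cryo-EM session 2.38, SAXS beamtime 2.29 are the best per h.
Best packing: crystallography run — 18 h, 70 total.
Nothing else within 21 h beats 70.

70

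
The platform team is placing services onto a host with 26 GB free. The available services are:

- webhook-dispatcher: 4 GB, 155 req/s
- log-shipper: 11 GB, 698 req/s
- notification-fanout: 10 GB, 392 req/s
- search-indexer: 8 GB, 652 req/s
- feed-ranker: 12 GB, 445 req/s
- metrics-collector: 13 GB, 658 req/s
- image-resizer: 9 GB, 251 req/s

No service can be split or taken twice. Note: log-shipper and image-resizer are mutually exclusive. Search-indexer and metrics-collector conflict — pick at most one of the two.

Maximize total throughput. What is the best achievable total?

Best packing: webhook-dispatcher + log-shipper + search-indexer — 23 GB, 1505 total.

1505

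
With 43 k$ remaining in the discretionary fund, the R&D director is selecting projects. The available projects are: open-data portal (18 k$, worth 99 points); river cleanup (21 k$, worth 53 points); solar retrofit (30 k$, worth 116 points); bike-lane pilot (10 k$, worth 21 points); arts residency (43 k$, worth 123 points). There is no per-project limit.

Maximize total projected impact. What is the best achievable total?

2×open-data portal uses 36 of the 43 k$ and totals 198.
The spare 7 k$ is too small for any remaining project, and no exchange beats 198.

198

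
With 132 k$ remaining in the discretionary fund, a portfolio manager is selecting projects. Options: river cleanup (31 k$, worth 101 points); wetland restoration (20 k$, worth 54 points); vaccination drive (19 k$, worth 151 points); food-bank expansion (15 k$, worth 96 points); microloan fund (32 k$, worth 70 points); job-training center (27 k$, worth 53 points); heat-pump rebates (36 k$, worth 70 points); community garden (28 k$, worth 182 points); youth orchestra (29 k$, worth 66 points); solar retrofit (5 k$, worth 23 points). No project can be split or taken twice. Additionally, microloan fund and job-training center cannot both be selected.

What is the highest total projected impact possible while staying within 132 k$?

623

Filling by ratio: river cleanup + wetland restoration + vaccination drive + food-bank expansion + community garden + solar retrofit for 607, with 14 k$ left unused.
Dropping wetland restoration frees 20 k$; slotting in microloan fund (32 k$) lifts the total to 623 at 130 k$.
No other feasible combination exceeds 623.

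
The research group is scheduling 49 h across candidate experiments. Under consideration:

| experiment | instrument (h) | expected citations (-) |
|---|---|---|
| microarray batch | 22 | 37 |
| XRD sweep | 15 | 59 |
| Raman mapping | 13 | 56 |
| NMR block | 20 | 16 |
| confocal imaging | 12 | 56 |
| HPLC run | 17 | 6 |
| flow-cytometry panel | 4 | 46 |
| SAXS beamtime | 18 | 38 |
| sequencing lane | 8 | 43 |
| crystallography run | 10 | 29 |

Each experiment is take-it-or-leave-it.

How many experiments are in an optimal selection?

5

Optimal total is 233.
For example XRD sweep + confocal imaging + flow-cytometry panel + sequencing lane + crystallography run achieves it, using 49 h.
Any selection reaching 233 contains exactly 5 experiments.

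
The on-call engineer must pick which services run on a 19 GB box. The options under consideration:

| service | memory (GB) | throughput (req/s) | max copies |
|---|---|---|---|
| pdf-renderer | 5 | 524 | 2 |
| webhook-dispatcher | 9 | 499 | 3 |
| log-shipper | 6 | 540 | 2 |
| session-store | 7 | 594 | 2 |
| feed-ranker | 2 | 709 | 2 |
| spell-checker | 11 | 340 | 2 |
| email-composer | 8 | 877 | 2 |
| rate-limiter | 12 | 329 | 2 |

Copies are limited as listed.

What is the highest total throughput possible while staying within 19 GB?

2889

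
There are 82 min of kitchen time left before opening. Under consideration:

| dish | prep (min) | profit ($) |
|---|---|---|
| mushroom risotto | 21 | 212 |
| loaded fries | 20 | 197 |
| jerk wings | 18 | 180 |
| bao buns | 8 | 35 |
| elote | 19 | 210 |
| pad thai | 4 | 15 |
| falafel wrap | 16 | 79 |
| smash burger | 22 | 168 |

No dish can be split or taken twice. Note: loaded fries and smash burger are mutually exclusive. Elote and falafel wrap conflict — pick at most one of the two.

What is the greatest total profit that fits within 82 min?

814

By profit per min: elote 11.05, mushroom risotto 10.10, jerk wings 10.00, loaded fries 9.85 lead.
The ratio ordering already packs tightly: mushroom risotto + loaded fries + jerk wings + elote + pad thai, 82 min, 814.
No other feasible combination exceeds 814.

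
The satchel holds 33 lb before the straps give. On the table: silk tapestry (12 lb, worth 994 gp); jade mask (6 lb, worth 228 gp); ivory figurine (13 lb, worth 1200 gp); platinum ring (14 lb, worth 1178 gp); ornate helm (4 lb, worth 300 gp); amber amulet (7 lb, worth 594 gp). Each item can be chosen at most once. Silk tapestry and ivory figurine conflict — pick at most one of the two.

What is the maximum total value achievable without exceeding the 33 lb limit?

By value per lb: ivory figurine 92.31, amber amulet 84.86, platinum ring 84.14 lead.
Best packing: silk tapestry + platinum ring + amber amulet — 33 lb, 2766 total.
No other feasible combination exceeds 2766.

2766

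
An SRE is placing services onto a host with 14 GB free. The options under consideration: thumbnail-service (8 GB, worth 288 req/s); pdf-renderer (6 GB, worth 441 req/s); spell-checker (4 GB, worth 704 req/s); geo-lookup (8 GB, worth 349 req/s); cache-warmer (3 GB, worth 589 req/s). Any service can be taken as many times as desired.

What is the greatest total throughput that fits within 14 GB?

Taking the top-ratio services first gives 4×cache-warmer for 2356 (12 GB).
Dropping 2×cache-warmer frees 6 GB; slotting in 2×spell-checker (8 GB) lifts the total to 2586 at 14 GB.

2586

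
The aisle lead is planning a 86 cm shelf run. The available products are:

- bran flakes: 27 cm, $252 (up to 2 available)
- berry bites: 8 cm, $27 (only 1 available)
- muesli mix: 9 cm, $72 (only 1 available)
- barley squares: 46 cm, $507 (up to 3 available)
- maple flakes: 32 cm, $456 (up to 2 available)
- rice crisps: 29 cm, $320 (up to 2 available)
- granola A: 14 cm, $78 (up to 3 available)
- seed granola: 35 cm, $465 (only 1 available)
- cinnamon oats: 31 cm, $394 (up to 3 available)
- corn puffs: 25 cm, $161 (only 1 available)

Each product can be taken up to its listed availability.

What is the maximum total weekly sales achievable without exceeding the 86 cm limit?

1020

Greedy by ratio would take berry bites + muesli mix + 2×maple flakes: 81 cm used, total 1011.
Replace maple flakes with seed granola: the trade gains 9 net, giving 1020 at 84 cm.
Every other selection either busts 86 cm or exceeds an availability limit or fails to beat 1020.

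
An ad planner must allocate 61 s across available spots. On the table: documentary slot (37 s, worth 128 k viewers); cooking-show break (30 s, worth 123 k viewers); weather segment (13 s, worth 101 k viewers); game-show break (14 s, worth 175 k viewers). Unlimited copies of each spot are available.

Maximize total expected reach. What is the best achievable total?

4×game-show break uses 56 of the 61 s and totals 700.
No other feasible combination exceeds 700.

700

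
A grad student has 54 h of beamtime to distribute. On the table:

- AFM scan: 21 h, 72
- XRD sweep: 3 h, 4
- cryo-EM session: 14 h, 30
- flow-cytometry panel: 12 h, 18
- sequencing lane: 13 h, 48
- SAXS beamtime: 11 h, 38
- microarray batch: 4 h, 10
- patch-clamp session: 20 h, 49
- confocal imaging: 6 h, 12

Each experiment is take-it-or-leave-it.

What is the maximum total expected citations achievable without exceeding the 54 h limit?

Taking the top-ratio experiments first gives AFM scan + XRD sweep + sequencing lane + SAXS beamtime + microarray batch for 172 (52 h).
Replace microarray batch with confocal imaging: the trade gains 2 net, giving 174 at 54 h.
Runner-up AFM scan + XRD sweep + sequencing lane + SAXS beamtime + microarray batch tops out at 172.

174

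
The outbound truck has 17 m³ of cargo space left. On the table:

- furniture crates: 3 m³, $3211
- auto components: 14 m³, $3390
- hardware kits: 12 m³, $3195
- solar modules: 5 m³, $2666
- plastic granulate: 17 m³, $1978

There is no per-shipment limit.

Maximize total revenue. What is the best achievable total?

16055

The ratio ordering already packs tightly: 5×furniture crates, 15 m³, 16055.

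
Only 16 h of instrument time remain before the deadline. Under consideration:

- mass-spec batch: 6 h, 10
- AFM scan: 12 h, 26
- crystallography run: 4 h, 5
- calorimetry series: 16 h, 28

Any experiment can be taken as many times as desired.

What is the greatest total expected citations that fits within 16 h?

The ratio ordering already packs tightly: AFM scan + crystallography run, 16 h, 31.
No other feasible combination exceeds 31.

31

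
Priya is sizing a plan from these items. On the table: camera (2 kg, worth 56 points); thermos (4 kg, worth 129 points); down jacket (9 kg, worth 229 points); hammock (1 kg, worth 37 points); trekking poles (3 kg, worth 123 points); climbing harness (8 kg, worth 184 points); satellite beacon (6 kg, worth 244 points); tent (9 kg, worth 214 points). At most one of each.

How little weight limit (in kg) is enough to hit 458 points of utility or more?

Need the lightest bundle worth ≥ 458.
camera + hammock + trekking poles + satellite beacon reaches 460 using 12 kg.
Any bundle with less than 12 kg falls short of 458.

12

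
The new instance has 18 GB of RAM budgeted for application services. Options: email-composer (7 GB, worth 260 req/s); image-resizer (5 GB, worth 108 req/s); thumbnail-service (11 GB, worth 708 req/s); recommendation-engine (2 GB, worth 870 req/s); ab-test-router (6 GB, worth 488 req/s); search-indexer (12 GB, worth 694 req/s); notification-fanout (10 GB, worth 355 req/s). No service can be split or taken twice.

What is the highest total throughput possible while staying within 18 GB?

1713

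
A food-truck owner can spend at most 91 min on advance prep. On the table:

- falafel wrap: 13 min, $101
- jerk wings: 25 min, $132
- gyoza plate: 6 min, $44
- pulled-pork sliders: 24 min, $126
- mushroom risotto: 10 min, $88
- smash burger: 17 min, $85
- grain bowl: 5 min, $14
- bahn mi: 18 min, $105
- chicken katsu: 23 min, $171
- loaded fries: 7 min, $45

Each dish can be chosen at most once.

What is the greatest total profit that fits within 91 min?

Greedy by ratio would take falafel wrap + gyoza plate + mushroom risotto + grain bowl + bahn mi + chicken katsu + loaded fries: 82 min used, total 568.
Replace gyoza plate and grain bowl and loaded fries with jerk wings: the trade gains 29 net, giving 597 at 89 min.
Next best is falafel wrap + jerk wings + gyoza plate + mushroom risotto + grain bowl + chicken katsu + loaded fries at 595 (89 min) — short by 2.

597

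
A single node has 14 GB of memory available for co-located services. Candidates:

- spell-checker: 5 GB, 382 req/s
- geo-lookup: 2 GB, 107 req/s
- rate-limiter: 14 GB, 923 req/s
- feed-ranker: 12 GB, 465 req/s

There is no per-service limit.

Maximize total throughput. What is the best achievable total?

978

Ranking by ratio (throughput/GB): spell-checker 76.40, rate-limiter 65.93, geo-lookup 53.50, feed-ranker 38.75.
Best packing: 2×spell-checker + 2×geo-lookup — 14 GB, 978 total.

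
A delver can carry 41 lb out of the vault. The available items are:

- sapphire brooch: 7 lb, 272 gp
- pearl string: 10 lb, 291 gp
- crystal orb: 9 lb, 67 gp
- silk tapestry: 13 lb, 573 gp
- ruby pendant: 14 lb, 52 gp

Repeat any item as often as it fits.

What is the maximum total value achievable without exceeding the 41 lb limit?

1719

By value per lb: silk tapestry 44.08, sapphire brooch 38.86, pearl string 29.10 lead.
Taking 3×silk tapestry: 39 lb used, 1719 in value.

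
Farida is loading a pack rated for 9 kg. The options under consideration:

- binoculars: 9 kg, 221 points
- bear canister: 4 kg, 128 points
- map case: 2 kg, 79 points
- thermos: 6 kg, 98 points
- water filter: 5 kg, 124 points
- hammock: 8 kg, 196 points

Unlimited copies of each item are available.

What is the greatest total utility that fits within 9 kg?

316

Density check — map case 39.50, bear canister 32.00, water filter 24.80, binoculars 24.56 are the best per kg.
The ratio ordering already packs tightly: 4×map case, 8 kg, 316.
Nothing else within 9 kg beats 316.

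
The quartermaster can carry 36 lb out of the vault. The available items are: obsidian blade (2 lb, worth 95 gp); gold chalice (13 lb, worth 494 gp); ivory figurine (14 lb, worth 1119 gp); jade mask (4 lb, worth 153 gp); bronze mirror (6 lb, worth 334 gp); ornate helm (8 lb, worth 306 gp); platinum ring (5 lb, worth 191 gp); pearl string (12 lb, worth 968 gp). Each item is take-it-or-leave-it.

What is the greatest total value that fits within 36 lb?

2574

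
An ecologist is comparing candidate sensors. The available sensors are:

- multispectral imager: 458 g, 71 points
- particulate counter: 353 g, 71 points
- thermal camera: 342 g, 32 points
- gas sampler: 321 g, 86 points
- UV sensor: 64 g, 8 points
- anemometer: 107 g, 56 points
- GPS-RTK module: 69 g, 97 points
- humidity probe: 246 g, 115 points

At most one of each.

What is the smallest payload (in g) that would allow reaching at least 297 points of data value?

636

Look for the lowest-payload combination reaching 297.
Taking gas sampler + GPS-RTK module + humidity probe gives 298 (≥ 297) for 636 g.
Any bundle with less than 636 g falls short of 297.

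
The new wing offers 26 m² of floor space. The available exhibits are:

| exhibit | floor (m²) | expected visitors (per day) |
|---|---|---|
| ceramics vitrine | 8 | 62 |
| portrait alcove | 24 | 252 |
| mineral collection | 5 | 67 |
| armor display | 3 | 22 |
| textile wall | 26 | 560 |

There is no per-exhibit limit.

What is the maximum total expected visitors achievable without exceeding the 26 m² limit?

560

Density check — textile wall 21.54, mineral collection 13.40, portrait alcove 10.50, ceramics vitrine 7.75 are the best per m².
The ratio ordering already packs tightly: textile wall, 26 m², 560.
That's the maximum — no swap from here does better than 560.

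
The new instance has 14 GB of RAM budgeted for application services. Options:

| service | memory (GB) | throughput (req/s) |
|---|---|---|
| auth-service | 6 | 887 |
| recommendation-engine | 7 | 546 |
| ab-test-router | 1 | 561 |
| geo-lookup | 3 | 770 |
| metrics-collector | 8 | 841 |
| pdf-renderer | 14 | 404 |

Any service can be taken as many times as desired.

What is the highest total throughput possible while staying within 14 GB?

7854

Best packing: 14×ab-test-router — 14 GB, 7854 total.
Every other selection either busts 14 GB or fails to beat 7854.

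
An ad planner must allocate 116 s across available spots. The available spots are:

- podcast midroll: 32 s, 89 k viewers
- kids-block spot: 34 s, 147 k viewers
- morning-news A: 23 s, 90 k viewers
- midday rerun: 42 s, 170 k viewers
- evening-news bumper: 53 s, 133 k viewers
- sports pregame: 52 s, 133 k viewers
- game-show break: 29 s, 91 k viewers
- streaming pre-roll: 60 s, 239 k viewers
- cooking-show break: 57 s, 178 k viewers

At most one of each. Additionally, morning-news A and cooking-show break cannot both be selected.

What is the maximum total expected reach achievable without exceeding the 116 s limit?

A density-first pass picks kids-block spot + morning-news A + midday rerun — 407 at 99 s.
Dropping kids-block spot and midday rerun frees 76 s; slotting in game-show break + streaming pre-roll (89 s) lifts the total to 420 at 112 s.
Runner-up podcast midroll + morning-news A + streaming pre-roll tops out at 418.

420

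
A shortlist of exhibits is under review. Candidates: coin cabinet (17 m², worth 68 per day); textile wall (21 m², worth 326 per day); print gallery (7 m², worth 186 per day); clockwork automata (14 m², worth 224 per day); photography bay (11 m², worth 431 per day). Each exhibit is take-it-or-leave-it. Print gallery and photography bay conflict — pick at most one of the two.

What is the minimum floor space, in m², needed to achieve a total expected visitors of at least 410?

11

Need the lightest bundle worth ≥ 410.
photography bay reaches 431 using 11 m².
Below 11 m² the best achievable stays under 410.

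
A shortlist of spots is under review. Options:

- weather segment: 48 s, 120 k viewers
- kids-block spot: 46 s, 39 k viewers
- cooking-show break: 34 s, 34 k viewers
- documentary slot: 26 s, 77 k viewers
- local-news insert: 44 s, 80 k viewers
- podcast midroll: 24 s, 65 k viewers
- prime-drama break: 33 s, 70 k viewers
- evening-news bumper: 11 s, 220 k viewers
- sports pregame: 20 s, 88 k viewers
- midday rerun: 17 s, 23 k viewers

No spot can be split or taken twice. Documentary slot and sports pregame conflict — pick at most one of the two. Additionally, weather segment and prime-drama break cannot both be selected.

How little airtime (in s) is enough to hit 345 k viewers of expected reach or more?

55

Need the lightest bundle worth ≥ 345.
Taking podcast midroll + evening-news bumper + sports pregame gives 373 (≥ 345) for 55 s.
Below 55 s the best achievable stays under 345.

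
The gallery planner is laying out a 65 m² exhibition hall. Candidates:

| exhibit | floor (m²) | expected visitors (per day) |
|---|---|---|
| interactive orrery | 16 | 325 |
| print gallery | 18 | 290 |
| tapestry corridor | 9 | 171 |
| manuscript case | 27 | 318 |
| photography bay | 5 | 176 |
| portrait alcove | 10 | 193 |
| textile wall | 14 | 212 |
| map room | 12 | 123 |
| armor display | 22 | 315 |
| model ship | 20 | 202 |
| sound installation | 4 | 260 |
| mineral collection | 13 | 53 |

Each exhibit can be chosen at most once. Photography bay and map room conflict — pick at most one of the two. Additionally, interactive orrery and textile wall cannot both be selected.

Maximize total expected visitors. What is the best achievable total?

Density check — sound installation 65.00, photography bay 35.20, interactive orrery 20.31, portrait alcove 19.30 are the best per m².
Interactive orrery + print gallery + tapestry corridor + photography bay + portrait alcove + sound installation uses 62 of the 65 m² and totals 1415.
Next best is interactive orrery + print gallery + photography bay + armor display + sound installation at 1366 (65 m²) — short by 49.

1415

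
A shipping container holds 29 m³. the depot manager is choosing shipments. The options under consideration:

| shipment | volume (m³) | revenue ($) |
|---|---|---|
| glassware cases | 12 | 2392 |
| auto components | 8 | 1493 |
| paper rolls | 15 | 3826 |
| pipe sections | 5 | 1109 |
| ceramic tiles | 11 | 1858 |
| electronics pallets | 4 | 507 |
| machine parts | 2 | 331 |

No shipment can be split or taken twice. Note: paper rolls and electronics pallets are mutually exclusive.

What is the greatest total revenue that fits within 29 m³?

Ranking by ratio (revenue/m³): paper rolls 255.07, pipe sections 221.80, glassware cases 199.33.
A density-first pass picks auto components + paper rolls + pipe sections — 6428 at 28 m³.
Replace auto components and pipe sections with glassware cases + machine parts: the trade gains 121 net, giving 6549 at 29 m³.

6549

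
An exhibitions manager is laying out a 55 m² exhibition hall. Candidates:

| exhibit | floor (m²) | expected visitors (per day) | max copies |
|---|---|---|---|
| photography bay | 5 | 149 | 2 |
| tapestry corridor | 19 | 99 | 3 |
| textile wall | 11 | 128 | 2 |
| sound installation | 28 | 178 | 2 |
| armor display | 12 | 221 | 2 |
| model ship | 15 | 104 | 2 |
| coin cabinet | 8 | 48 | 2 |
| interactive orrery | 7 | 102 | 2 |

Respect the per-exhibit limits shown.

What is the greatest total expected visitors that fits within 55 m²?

970

The ratio heuristic lands on 2×photography bay + 2×armor display + 2×interactive orrery (944) but leaves 7 m² idle.
The 7 m² tied up in interactive orrery is better spent on textile wall — total rises to 970 (52 m²).
Every other selection either busts 55 m² or exceeds an availability limit or fails to beat 970.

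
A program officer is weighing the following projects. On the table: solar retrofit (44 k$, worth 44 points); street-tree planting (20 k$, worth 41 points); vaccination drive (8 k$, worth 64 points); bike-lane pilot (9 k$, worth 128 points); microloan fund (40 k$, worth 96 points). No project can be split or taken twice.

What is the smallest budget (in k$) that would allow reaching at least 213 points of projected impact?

37

Look for the lowest-budget combination reaching 213.
street-tree planting + vaccination drive + bike-lane pilot: 233 projected impact at 37 k$.
Below 37 k$ the best achievable stays under 213.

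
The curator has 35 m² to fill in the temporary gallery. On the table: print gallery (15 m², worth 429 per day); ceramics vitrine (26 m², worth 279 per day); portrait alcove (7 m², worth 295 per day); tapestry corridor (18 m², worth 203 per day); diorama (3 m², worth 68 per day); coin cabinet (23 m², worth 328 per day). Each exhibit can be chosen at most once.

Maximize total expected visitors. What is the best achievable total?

The ratio ordering already packs tightly: print gallery + portrait alcove + diorama, 25 m², 792.
Runner-up print gallery + portrait alcove tops out at 724.

792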